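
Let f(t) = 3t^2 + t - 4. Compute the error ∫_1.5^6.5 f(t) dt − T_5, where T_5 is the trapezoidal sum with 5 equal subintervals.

Exact integral: ∫_1.5^6.5 f(t) dt = 271.25.
T_5 = 273.75.
Error = 271.25 − 273.75 = -2.5.

-2.5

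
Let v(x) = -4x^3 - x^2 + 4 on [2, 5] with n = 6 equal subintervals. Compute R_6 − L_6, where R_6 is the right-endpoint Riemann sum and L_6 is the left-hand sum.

R_6 = -763.625.
L_6 = -519.125.
R_6 − L_6 = -244.5.

-244.5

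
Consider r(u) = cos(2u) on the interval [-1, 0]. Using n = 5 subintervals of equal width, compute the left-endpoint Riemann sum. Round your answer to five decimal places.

0.30696

Δu = (0 − (-1))/5 = 0.2.
Left endpoints: -1, -0.8, -0.6, -0.4, -0.2.
r(-1) ≈ -0.41615, r(-0.8) ≈ -0.02920, r(-0.6) ≈ 0.36236, r(-0.4) ≈ 0.69671, r(-0.2) ≈ 0.92106.
Sum = Δu · [r(-1) + r(-0.8) + r(-0.6) + r(-0.4) + r(-0.2)].
Sum ≈ 0.30696.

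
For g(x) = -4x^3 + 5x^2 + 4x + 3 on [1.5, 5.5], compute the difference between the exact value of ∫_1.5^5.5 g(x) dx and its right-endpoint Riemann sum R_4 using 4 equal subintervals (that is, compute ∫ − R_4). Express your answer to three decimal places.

Exact integral: ∫_1.5^5.5 g(x) dx ≈ -570.33333.
R_4 = -843.
Error ≈ -570.33333 − (-843) ≈ 272.667.

272.667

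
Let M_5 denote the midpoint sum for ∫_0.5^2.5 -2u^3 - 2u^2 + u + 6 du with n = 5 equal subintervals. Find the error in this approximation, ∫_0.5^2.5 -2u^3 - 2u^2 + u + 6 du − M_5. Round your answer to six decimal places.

-0.293333

Exact integral: ∫_0.5^2.5 f(u) du ≈ -14.83333333.
M_5 = -14.54.
Error ≈ -14.83333333 − (-14.54) ≈ -0.293333.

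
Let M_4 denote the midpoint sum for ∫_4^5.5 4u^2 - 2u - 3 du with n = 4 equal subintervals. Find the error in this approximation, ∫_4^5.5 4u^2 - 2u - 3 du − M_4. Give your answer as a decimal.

Exact integral: ∫_4^5.5 f(u) du = 117.75.
M_4 = 117.6796875.
Error = 117.75 − 117.6796875 = 0.0703125.

0.0703125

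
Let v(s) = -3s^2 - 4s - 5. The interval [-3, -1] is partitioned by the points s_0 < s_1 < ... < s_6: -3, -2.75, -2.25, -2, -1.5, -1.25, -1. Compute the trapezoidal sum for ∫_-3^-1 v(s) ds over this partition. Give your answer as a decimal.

-20.15625

Subinterval widths: 0.25, 0.5, 0.25, 0.5, 0.25, 0.25.
v(-3) = -20, v(-2.75) = -16.6875, v(-2.25) = -11.1875, v(-2) = -9, v(-1.5) = -5.75, v(-1.25) = -4.6875, v(-1) = -4.
On each subinterval the trapezoid contributes (Δs_i/2)·[v(s_{i-1}) + v(s_i)].
Sum = -20.15625.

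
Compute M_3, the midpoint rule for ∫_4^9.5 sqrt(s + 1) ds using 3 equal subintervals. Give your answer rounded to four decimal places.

Δs = (9.5 − 4)/3 = 11/6.
Midpoints: 59/12, 6.75, 103/12.
f(59/12) ≈ 2.4324, f(6.75) ≈ 2.7839, f(103/12) ≈ 3.0957.
Sum = Δs · [f(59/12) + f(6.75) + f(103/12)].
Sum ≈ 15.2387.

15.2387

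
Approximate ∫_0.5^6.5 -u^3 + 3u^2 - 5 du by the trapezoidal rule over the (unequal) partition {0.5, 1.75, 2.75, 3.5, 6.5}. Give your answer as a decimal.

-256.9453125

Subinterval widths: 1.25, 1, 0.75, 3.
f(0.5) = -4.375, f(1.75) = -1.171875, f(2.75) = -3.109375, f(3.5) = -11.125, f(6.5) = -152.875.
On each subinterval the trapezoid contributes (Δu_i/2)·[f(u_{i-1}) + f(u_i)].
Sum = -256.9453125.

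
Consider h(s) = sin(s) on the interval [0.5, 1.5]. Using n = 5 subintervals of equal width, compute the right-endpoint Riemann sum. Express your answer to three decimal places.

0.856

Δs = (1.5 − 0.5)/5 = 0.2.
Right endpoints: 0.7, 0.9, 1.1, 1.3, 1.5.
h(0.7) ≈ 0.644, h(0.9) ≈ 0.783, h(1.1) ≈ 0.891, h(1.3) ≈ 0.964, h(1.5) ≈ 0.997.
Sum = Δs · [h(0.7) + h(0.9) + h(1.1) + h(1.3) + h(1.5)].
Sum ≈ 0.856.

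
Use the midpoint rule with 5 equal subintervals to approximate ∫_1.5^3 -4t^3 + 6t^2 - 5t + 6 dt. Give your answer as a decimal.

-36.32625

Δt = (3 − 1.5)/5 = 0.3.
Midpoints: 1.65, 1.95, 2.25, 2.55, 2.85.
f(1.65) = -3.8835, f(1.95) = -10.5945, f(2.25) = -20.4375, f(2.55) = -34.0605, f(2.85) = -52.1115.
Sum = Δt · [f(1.65) + f(1.95) + f(2.25) + f(2.55) + f(2.85)].
Sum = -36.32625.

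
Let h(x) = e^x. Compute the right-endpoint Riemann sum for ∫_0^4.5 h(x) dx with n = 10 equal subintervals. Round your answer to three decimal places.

110.543

Δx = (4.5 − 0)/10 = 0.45.
Right endpoints: 0.45, 0.9, 1.35, 1.8, 2.25, 2.7, 3.15, 3.6, 4.05, 4.5.
h(0.45) ≈ 1.568, h(0.9) ≈ 2.460, h(1.35) ≈ 3.857, h(1.8) ≈ 6.050, h(2.25) ≈ 9.488, h(2.7) ≈ 14.880, h(3.15) ≈ 23.336, h(3.6) ≈ 36.598, h(4.05) ≈ 57.397, h(4.5) ≈ 90.017.
Sum = Δx · [h(0.45) + h(0.9) + h(1.35) + ...].
Sum ≈ 110.543.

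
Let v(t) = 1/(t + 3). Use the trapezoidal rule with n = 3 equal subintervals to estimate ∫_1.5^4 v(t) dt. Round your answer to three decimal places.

0.444

Δt = (4 − 1.5)/3 = 5/6.
v(1.5) = 2/9, v(7/3) = 0.1875, v(19/6) = 6/37, v(4) = 1/7.
T_3 = (Δt/2)·[v(t_0) + 2v(t_1) + 2v(t_2) + v(t_3)].
Sum ≈ 0.444.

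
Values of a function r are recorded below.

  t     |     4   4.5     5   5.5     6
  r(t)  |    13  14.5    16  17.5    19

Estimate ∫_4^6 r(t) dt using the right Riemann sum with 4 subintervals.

33.5

Δt = 0.5.
Sum = 0.5·[14.5 + 16 + 17.5 + 19] = 33.5.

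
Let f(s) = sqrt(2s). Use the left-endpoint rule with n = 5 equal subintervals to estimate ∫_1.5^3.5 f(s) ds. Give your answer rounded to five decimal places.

Δs = (3.5 − 1.5)/5 = 0.4.
Left endpoints: 1.5, 1.9, 2.3, 2.7, 3.1.
f(1.5) ≈ 1.73205, f(1.9) ≈ 1.94936, f(2.3) ≈ 2.14476, f(2.7) ≈ 2.32379, f(3.1) ≈ 2.48998.
Sum = Δs · [f(1.5) + f(1.9) + f(2.3) + f(2.7) + f(3.1)].
Sum ≈ 4.25598.

4.25598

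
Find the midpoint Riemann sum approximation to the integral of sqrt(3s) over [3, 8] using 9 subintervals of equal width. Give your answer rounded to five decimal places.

20.13038

Δs = (8 − 3)/9 = 5/9.
Midpoints: 59/18, 23/6, 79/18, 89/18, 5.5, 109/18, 119/18, 43/6, 139/18.
f(59/18) ≈ 3.13581, f(23/6) ≈ 3.39116, f(79/18) ≈ 3.62859, f(89/18) ≈ 3.85141, f(5.5) ≈ 4.06202, f(109/18) ≈ 4.26224, f(119/18) ≈ 4.45346, f(43/6) ≈ 4.63681, f(139/18) ≈ 4.81318.
Sum = Δs · [f(59/18) + f(23/6) + f(79/18) + ...].
Sum ≈ 20.13038.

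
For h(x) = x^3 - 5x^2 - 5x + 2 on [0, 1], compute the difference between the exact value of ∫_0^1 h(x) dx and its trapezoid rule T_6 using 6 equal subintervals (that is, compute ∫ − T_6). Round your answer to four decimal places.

0.0162

Exact integral: ∫_0^1 h(x) dx ≈ -1.916667.
T_6 ≈ -1.932870.
Error ≈ -1.916667 − (-1.932870) ≈ 0.0162.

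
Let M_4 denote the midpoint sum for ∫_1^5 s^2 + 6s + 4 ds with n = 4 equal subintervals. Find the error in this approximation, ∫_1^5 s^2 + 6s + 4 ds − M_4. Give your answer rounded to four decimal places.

0.3333

Exact integral: ∫_1^5 f(s) ds ≈ 129.333333.
M_4 = 129.
Error ≈ 129.333333 − 129 ≈ 0.3333.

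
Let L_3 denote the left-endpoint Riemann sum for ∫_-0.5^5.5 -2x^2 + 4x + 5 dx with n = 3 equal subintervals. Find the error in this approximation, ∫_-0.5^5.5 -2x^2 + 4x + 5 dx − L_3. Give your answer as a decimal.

-28

Exact integral: ∫_-0.5^5.5 f(x) dx = -21.
L_3 = 7.
Error = -21 − 7 = -28.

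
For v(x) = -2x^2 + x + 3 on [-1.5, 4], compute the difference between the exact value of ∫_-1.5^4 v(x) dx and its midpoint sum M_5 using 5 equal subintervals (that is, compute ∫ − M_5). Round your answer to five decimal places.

-1.10917

Exact integral: ∫_-1.5^4 v(x) dx ≈ -21.5416667.
M_5 = -20.4325.
Error ≈ -21.5416667 − (-20.4325) ≈ -1.10917.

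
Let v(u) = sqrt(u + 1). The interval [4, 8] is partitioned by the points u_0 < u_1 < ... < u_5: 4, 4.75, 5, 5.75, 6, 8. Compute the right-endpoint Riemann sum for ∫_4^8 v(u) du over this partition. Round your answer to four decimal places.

11.0208

Subinterval widths: 0.75, 0.25, 0.75, 0.25, 2.
Right endpoints: 4.75, 5, 5.75, 6, 8.
v(4.75) ≈ 2.3979, v(5) ≈ 2.4495, v(5.75) ≈ 2.5981, v(6) ≈ 2.6458, v(8) ≈ 3.0000.
Sum = Σ Δu_i · v(u_i).
Sum ≈ 11.0208.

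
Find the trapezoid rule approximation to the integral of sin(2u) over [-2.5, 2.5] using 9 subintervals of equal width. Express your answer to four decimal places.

Δu = (2.5 − (-2.5))/9 = 5/9.
f(-2.5) ≈ 0.9589, f(-35/18) ≈ 0.6797, f(-25/18) ≈ -0.3558, f(-5/6) ≈ -0.9954, f(-5/18) ≈ -0.5274, f(5/18) ≈ 0.5274, f(5/6) ≈ 0.9954, f(25/18) ≈ 0.3558, f(35/18) ≈ -0.6797, f(2.5) ≈ -0.9589.
T_9 = (Δu/2)·[f(u_0) + 2f(u_1) + ... + 2f(u_{8}) + f(u_9)].
Sum ≈ 0.0000.

0.0000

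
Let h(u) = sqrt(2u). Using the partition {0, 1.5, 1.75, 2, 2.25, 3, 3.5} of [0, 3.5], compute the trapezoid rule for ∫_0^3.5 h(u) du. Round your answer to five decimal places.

5.73628

Subinterval widths: 1.5, 0.25, 0.25, 0.25, 0.75, 0.5.
h(0) ≈ 0.00000, h(1.5) ≈ 1.73205, h(1.75) ≈ 1.87083, h(2) ≈ 2.00000, h(2.25) ≈ 2.12132, h(3) ≈ 2.44949, h(3.5) ≈ 2.64575.
On each subinterval the trapezoid contributes (Δu_i/2)·[h(u_{i-1}) + h(u_i)].
Sum ≈ 5.73628.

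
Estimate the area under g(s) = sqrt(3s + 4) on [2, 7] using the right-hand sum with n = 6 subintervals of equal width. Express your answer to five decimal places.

21.50614

Δs = (7 − 2)/6 = 5/6.
Right endpoints: 17/6, 11/3, 4.5, 16/3, 37/6, 7.
g(17/6) ≈ 3.53553, g(11/3) ≈ 3.87298, g(4.5) ≈ 4.18330, g(16/3) ≈ 4.47214, g(37/6) ≈ 4.74342, g(7) ≈ 5.00000.
Sum = Δs · [g(17/6) + g(11/3) + g(4.5) + ...].
Sum ≈ 21.50614.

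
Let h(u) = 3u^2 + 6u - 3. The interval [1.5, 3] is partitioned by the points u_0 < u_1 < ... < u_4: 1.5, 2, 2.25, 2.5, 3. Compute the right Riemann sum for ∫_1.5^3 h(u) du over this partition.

Subinterval widths: 0.5, 0.25, 0.25, 0.5.
Right endpoints: 2, 2.25, 2.5, 3.
h(2) = 21, h(2.25) = 25.6875, h(2.5) = 30.75, h(3) = 42.
Sum = Σ Δu_i · h(u_i).
Sum = 45.609375.

45.609375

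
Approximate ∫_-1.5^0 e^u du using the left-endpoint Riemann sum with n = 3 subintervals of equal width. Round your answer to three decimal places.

0.599

Δu = (0 − (-1.5))/3 = 0.5.
Left endpoints: -1.5, -1, -0.5.
f(-1.5) ≈ 0.223, f(-1) ≈ 0.368, f(-0.5) ≈ 0.607.
Sum = Δu · [f(-1.5) + f(-1) + f(-0.5)].
Sum ≈ 0.599.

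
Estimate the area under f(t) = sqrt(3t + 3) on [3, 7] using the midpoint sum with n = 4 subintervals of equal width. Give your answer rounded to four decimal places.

Δt = (7 − 3)/4 = 1.
Midpoints: 3.5, 4.5, 5.5, 6.5.
f(3.5) ≈ 3.6742, f(4.5) ≈ 4.0620, f(5.5) ≈ 4.4159, f(6.5) ≈ 4.7434.
Sum = Δt · [f(3.5) + f(4.5) + f(5.5) + f(6.5)].
Sum ≈ 16.8956.

16.8956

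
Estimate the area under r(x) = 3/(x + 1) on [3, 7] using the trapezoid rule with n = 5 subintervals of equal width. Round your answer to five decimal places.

2.08690

Δx = (7 − 3)/5 = 0.8.
r(3) = 0.75, r(3.8) = 0.625, r(4.6) = 15/28, r(5.4) = 0.46875, r(6.2) = 5/12, r(7) = 0.375.
T_5 = (Δx/2)·[r(x_0) + 2r(x_1) + ... + 2r(x_{4}) + r(x_5)].
Sum ≈ 2.08690.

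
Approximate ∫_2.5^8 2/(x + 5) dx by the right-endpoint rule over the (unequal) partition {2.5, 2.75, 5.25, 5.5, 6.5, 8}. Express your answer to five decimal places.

1.00462

Subinterval widths: 0.25, 2.5, 0.25, 1, 1.5.
Right endpoints: 2.75, 5.25, 5.5, 6.5, 8.
f(2.75) = 8/31, f(5.25) = 8/41, f(5.5) = 4/21, f(6.5) = 4/23, f(8) = 2/13.
Sum = Σ Δx_i · f(x_i).
Sum ≈ 1.00462.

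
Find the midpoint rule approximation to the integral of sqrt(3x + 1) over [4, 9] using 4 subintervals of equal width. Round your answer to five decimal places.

Δx = (9 − 4)/4 = 1.25.
Midpoints: 4.625, 5.875, 7.125, 8.375.
f(4.625) ≈ 3.85681, f(5.875) ≈ 4.31567, f(7.125) ≈ 4.73022, f(8.375) ≈ 5.11126.
Sum = Δx · [f(4.625) + f(5.875) + f(7.125) + f(8.375)].
Sum ≈ 22.51746.

22.51746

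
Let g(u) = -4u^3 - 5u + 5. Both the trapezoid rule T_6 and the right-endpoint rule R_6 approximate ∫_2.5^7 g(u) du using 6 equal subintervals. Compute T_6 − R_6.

T_6 = -2470.359375.
R_6 = -2969.859375.
T_6 − R_6 = 499.5.

499.5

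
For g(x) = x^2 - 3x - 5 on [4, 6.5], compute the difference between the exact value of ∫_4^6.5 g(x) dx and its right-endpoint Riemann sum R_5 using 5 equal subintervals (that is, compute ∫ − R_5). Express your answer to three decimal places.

Exact integral: ∫_4^6.5 g(x) dx ≈ 18.33333.
R_5 = 23.125.
Error ≈ 18.33333 − 23.125 ≈ -4.792.

-4.792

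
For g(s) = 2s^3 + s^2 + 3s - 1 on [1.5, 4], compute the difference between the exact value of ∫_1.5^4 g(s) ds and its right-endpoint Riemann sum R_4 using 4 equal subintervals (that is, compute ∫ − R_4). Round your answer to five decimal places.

Exact integral: ∫_1.5^4 g(s) ds ≈ 163.8020833.
R_4 ≈ 211.1816406.
Error ≈ 163.8020833 − 211.1816406 ≈ -47.37956.

-47.37956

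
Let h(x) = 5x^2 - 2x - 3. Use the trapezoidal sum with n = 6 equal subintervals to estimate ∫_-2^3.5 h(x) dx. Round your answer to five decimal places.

63.89294

Δx = (3.5 − (-2))/6 = 11/12.
h(-2) = 21, h(-13/12) = 725/144, h(-1/6) = -91/36, h(0.75) = -1.6875, h(5/3) = 68/9, h(31/12) = 3629/144, h(3.5) = 51.25.
T_6 = (Δx/2)·[h(x_0) + 2h(x_1) + ... + 2h(x_{5}) + h(x_6)].
Sum ≈ 63.89294.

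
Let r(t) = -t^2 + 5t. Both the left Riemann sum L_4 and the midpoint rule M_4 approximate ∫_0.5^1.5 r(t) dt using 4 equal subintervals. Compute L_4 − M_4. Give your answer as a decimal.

-0.390625

L_4 = 3.53125.
M_4 = 3.921875.
L_4 − M_4 = -0.390625.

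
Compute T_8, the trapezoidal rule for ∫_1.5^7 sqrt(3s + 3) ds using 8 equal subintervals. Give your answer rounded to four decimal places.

21.5540

Δs = (7 − 1.5)/8 = 0.6875.
f(1.5) ≈ 2.7386, f(2.1875) ≈ 3.0923, f(2.875) ≈ 3.4095, f(3.5625) ≈ 3.6997, f(4.25) ≈ 3.9686, f(4.9375) ≈ 4.2205, f(5.625) ≈ 4.4581, f(6.3125) ≈ 4.6837, f(7) ≈ 4.8990.
T_8 = (Δs/2)·[f(s_0) + 2f(s_1) + ... + 2f(s_{7}) + f(s_8)].
Sum ≈ 21.5540.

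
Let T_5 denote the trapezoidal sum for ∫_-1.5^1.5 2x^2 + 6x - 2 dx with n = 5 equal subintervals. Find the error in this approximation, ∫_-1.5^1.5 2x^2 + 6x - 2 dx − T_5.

-0.36

Exact integral: ∫_-1.5^1.5 f(x) dx = -1.5.
T_5 = -1.14.
Error = -1.5 − (-1.14) = -0.36.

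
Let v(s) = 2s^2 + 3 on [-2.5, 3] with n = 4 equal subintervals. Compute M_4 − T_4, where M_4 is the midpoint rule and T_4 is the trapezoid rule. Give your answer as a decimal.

M_4 = 43.18359375.
T_4 = 48.3828125.
M_4 − T_4 = -5.19921875.

-5.19921875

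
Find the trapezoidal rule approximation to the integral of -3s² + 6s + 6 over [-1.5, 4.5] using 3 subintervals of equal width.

-16.5

Δs = (4.5 − (-1.5))/3 = 2.
f(-1.5) = -9.75, f(0.5) = 8.25, f(2.5) = 2.25, f(4.5) = -27.75.
T_3 = (Δs/2)·[f(s_0) + 2f(s_1) + 2f(s_2) + f(s_3)].
Sum = -16.5.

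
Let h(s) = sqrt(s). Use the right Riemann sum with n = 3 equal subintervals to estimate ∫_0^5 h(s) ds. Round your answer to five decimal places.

8.92134

Δs = (5 − 0)/3 = 5/3.
Right endpoints: 5/3, 10/3, 5.
h(5/3) ≈ 1.29099, h(10/3) ≈ 1.82574, h(5) ≈ 2.23607.
Sum = Δs · [h(5/3) + h(10/3) + h(5)].
Sum ≈ 8.92134.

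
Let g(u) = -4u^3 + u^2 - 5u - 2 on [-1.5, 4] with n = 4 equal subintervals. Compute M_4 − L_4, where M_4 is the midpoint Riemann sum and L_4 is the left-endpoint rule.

M_4 = -261.72265625.
L_4 = -103.3828125.
M_4 − L_4 = -158.33984375.

-158.33984375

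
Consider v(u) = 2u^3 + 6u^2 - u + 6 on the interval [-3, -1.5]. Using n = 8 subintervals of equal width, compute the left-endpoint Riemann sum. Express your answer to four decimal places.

Δu = (-1.5 − (-3))/8 = 0.1875.
Left endpoints: -3, -2.8125, -2.625, -2.4375, -2.25, -2.0625, -1.875, -1.6875.
v(-3) = 9, v(-2.8125) = 24123/2048, v(-2.625) = 13.79296875, v(-2.4375) = 30969/2048, v(-2.25) = 15.84375, v(-2.0625) = 32847/2048, v(-1.875) = 15.78515625, v(-1.6875) = 31053/2048.
Sum = Δu · [v(-3) + v(-2.8125) + v(-2.625) + ...].
Sum ≈ 21.0981.

21.0981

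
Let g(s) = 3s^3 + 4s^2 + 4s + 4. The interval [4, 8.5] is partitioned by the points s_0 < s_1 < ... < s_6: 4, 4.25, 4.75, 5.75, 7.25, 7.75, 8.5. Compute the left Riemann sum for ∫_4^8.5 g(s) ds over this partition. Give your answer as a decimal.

3706.92578125

Subinterval widths: 0.25, 0.5, 1, 1.5, 0.5, 0.75.
Left endpoints: 4, 4.25, 4.75, 5.75, 7.25, 7.75.
g(4) = 276, g(4.25) = 323.546875, g(4.75) = 434.765625, g(5.75) = 729.578125, g(7.25) = 1386.484375, g(7.75) = 1671.703125.
Sum = Σ Δs_i · g(s_i).
Sum = 3706.92578125.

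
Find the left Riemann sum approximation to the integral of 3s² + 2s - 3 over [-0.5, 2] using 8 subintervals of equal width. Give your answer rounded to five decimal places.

1.95801

Δs = (2 − (-0.5))/8 = 0.3125.
Left endpoints: -0.5, -0.1875, 0.125, 0.4375, 0.75, 1.0625, 1.375, 1.6875.
f(-0.5) = -3.25, f(-0.1875) = -3.26953125, f(0.125) = -2.703125, f(0.4375) = -1.55078125, f(0.75) = 0.1875, f(1.0625) = 2.51171875, f(1.375) = 5.421875, f(1.6875) = 8.91796875.
Sum = Δs · [f(-0.5) + f(-0.1875) + f(0.125) + ...].
Sum ≈ 1.95801.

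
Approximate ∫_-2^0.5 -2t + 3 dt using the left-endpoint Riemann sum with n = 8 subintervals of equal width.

12.03125

Δt = (0.5 − (-2))/8 = 0.3125.
Left endpoints: -2, -1.6875, -1.375, -1.0625, -0.75, -0.4375, -0.125, 0.1875.
f(-2) = 7, f(-1.6875) = 6.375, f(-1.375) = 5.75, f(-1.0625) = 5.125, f(-0.75) = 4.5, f(-0.4375) = 3.875, f(-0.125) = 3.25, f(0.1875) = 2.625.
Sum = Δt · [f(-2) + f(-1.6875) + f(-1.375) + ...].
Sum = 12.03125.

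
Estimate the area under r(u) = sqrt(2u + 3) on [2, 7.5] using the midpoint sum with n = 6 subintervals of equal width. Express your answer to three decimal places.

19.287

Δu = (7.5 − 2)/6 = 11/12.
Midpoints: 59/24, 3.375, 103/24, 125/24, 6.125, 169/24.
r(59/24) ≈ 2.814, r(3.375) ≈ 3.122, r(103/24) ≈ 3.403, r(125/24) ≈ 3.663, r(6.125) ≈ 3.905, r(169/24) ≈ 4.133.
Sum = Δu · [r(59/24) + r(3.375) + r(103/24) + ...].
Sum ≈ 19.287.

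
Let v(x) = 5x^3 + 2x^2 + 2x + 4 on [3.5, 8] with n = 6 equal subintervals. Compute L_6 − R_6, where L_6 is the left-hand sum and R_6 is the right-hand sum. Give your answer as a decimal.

-1843.59375

L_6 = 4430.35546875.
R_6 = 6273.94921875.
L_6 − R_6 = -1843.59375.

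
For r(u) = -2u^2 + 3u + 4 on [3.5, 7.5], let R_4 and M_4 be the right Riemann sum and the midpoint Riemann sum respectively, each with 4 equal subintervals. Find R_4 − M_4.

-40

R_4 = -210.
M_4 = -170.
R_4 − M_4 = -40.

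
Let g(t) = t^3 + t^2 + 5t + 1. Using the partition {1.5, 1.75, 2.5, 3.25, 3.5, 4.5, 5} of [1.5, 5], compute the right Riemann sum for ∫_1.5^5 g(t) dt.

318.9609375

Subinterval widths: 0.25, 0.75, 0.75, 0.25, 1, 0.5.
Right endpoints: 1.75, 2.5, 3.25, 3.5, 4.5, 5.
g(1.75) = 18.171875, g(2.5) = 35.375, g(3.25) = 62.140625, g(3.5) = 73.625, g(4.5) = 134.875, g(5) = 176.
Sum = Σ Δt_i · g(t_i).
Sum = 318.9609375.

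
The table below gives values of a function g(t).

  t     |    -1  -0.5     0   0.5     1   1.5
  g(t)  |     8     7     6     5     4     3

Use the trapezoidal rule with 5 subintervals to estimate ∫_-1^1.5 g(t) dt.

13.75

Δt = 0.5.
T_5 = (0.5/2)·[8 + 2·7 + 2·6 + 2·5 + 2·4 + 3] = 13.75.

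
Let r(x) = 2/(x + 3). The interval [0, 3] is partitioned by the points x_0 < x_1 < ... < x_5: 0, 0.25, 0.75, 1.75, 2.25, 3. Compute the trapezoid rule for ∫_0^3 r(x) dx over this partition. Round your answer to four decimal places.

Subinterval widths: 0.25, 0.5, 1, 0.5, 0.75.
r(0) = 2/3, r(0.25) = 8/13, r(0.75) = 8/15, r(1.75) = 8/19, r(2.25) = 8/21, r(3) = 1/3.
On each subinterval the trapezoid contributes (Δx_i/2)·[r(x_{i-1}) + r(x_i)].
Sum ≈ 1.3930.

1.3930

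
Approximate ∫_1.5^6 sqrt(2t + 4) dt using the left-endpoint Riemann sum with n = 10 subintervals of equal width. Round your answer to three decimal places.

14.853

Δt = (6 − 1.5)/10 = 0.45.
Left endpoints: 1.5, 1.95, 2.4, 2.85, 3.3, 3.75, 4.2, 4.65, 5.1, 5.55.
f(1.5) ≈ 2.646, f(1.95) ≈ 2.811, f(2.4) ≈ 2.966, f(2.85) ≈ 3.114, f(3.3) ≈ 3.256, f(3.75) ≈ 3.391, f(4.2) ≈ 3.521, f(4.65) ≈ 3.647, f(5.1) ≈ 3.768, f(5.55) ≈ 3.886.
Sum = Δt · [f(1.5) + f(1.95) + f(2.4) + ...].
Sum ≈ 14.853.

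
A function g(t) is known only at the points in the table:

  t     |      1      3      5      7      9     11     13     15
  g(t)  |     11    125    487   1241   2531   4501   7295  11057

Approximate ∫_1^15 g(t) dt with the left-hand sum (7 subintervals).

Δt = 2.
Sum = 2·[11 + 125 + 487 + 1241 + 2531 + 4501 + 7295] = 32382.

32382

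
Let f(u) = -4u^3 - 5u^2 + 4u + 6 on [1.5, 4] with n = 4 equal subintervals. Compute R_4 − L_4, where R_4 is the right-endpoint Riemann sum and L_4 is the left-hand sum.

-188.28125

R_4 = -409.8046875.
L_4 = -221.5234375.
R_4 − L_4 = -188.28125.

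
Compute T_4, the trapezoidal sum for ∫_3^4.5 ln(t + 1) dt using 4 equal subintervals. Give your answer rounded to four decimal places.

Δt = (4.5 − 3)/4 = 0.375.
f(3) ≈ 1.3863, f(3.375) ≈ 1.4759, f(3.75) ≈ 1.5581, f(4.125) ≈ 1.6341, f(4.5) ≈ 1.7047.
T_4 = (Δt/2)·[f(t_0) + 2f(t_1) + 2f(t_2) + 2f(t_3) + f(t_4)].
Sum ≈ 2.3301.

2.3301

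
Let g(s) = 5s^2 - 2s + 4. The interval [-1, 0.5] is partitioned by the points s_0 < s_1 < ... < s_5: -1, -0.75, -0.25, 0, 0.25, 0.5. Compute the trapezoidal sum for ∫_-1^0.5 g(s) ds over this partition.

Subinterval widths: 0.25, 0.5, 0.25, 0.25, 0.25.
g(-1) = 11, g(-0.75) = 8.3125, g(-0.25) = 4.8125, g(0) = 4, g(0.25) = 3.8125, g(0.5) = 4.25.
On each subinterval the trapezoid contributes (Δs_i/2)·[g(s_{i-1}) + g(s_i)].
Sum = 8.78125.

8.78125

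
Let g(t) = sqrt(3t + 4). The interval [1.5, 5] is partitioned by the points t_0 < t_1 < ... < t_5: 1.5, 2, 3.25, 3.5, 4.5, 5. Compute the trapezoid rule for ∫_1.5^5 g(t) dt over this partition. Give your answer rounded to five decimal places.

Subinterval widths: 0.5, 1.25, 0.25, 1, 0.5.
g(1.5) ≈ 2.91548, g(2) ≈ 3.16228, g(3.25) ≈ 3.70810, g(3.5) ≈ 3.80789, g(4.5) ≈ 4.18330, g(5) ≈ 4.35890.
On each subinterval the trapezoid contributes (Δt_i/2)·[g(t_{i-1}) + g(t_i)].
Sum ≈ 12.88407.

12.88407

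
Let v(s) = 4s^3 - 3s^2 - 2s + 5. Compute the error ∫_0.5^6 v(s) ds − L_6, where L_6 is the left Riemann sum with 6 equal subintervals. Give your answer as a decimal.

Exact integral: ∫_0.5^6 v(s) ds = 1071.8125.
L_6 = 757.96875.
Error = 1071.8125 − 757.96875 = 313.84375.

313.84375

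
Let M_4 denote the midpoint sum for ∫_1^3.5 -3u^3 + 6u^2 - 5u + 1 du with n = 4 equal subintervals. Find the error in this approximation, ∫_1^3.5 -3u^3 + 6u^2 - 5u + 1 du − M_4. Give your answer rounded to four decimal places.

Exact integral: ∫_1^3.5 f(u) du = -53.671875.
M_4 ≈ -52.512207.
Error ≈ -53.671875 − (-52.512207) ≈ -1.1597.

-1.1597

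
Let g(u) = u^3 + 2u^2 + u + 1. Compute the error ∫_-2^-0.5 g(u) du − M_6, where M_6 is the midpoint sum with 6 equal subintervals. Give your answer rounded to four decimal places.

-0.0137

Exact integral: ∫_-2^-0.5 g(u) du = 0.890625.
M_6 ≈ 0.904297.
Error ≈ 0.890625 − 0.904297 ≈ -0.0137.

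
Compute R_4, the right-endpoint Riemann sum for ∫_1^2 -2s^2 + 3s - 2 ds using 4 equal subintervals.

Δs = (2 − 1)/4 = 0.25.
Right endpoints: 1.25, 1.5, 1.75, 2.
f(1.25) = -1.375, f(1.5) = -2, f(1.75) = -2.875, f(2) = -4.
Sum = Δs · [f(1.25) + f(1.5) + f(1.75) + f(2)].
Sum = -2.5625.

-2.5625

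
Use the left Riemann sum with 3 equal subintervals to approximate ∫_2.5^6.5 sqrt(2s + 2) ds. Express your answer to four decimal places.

Δs = (6.5 − 2.5)/3 = 4/3.
Left endpoints: 2.5, 23/6, 31/6.
f(2.5) ≈ 2.6458, f(23/6) ≈ 3.1091, f(31/6) ≈ 3.5119.
Sum = Δs · [f(2.5) + f(23/6) + f(31/6)].
Sum ≈ 12.3557.

12.3557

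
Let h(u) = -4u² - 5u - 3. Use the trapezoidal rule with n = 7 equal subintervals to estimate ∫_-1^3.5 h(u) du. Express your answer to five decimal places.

-101.36480

Δu = (3.5 − (-1))/7 = 9/14.
h(-1) = -2, h(-5/14) = -169/98, h(2/7) = -233/49, h(13/14) = -1087/98, h(11/7) = -1016/49, h(31/14) = -3301/98, h(20/7) = -2447/49, h(3.5) = -69.5.
T_7 = (Δu/2)·[h(u_0) + 2h(u_1) + ... + 2h(u_{6}) + h(u_7)].
Sum ≈ -101.36480.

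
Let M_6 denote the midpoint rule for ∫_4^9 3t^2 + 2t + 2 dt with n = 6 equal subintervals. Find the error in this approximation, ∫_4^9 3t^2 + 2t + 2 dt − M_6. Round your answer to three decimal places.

Exact integral: ∫_4^9 f(t) dt = 740.
M_6 ≈ 739.13194.
Error ≈ 740 − 739.13194 ≈ 0.868.

0.868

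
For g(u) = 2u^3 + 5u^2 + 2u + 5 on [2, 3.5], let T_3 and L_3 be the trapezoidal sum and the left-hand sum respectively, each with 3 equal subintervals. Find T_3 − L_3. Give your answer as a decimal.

T_3 = 142.25.
L_3 = 113.75.
T_3 − L_3 = 28.5.

28.5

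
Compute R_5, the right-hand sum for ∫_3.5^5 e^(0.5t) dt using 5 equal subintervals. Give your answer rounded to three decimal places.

Δt = (5 − 3.5)/5 = 0.3.
Right endpoints: 3.8, 4.1, 4.4, 4.7, 5.
f(3.8) ≈ 6.686, f(4.1) ≈ 7.768, f(4.4) ≈ 9.025, f(4.7) ≈ 10.486, f(5) ≈ 12.182.
Sum = Δt · [f(3.8) + f(4.1) + f(4.4) + f(4.7) + f(5)].
Sum ≈ 13.844.

13.844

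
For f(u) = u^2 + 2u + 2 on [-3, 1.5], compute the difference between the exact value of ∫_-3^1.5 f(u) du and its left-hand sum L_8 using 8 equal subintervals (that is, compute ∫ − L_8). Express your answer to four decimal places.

0.3955

Exact integral: ∫_-3^1.5 f(u) du = 12.375.
L_8 ≈ 11.979492.
Error ≈ 12.375 − 11.979492 ≈ 0.3955.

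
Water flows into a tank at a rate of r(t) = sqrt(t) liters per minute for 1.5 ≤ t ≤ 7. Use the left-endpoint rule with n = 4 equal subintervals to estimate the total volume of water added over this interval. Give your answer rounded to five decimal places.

10.11118

Δt = (7 − 1.5)/4 = 1.375.
Left endpoints: 1.5, 2.875, 4.25, 5.625.
r(1.5) ≈ 1.22474, r(2.875) ≈ 1.69558, r(4.25) ≈ 2.06155, r(5.625) ≈ 2.37171.
Sum = Δt · [r(1.5) + r(2.875) + r(4.25) + r(5.625)].
Sum ≈ 10.11118.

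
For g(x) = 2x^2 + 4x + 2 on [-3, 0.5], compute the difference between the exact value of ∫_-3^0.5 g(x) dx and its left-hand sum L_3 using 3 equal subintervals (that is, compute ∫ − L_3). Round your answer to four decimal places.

Exact integral: ∫_-3^0.5 g(x) dx ≈ 7.583333.
L_3 ≈ 11.212963.
Error ≈ 7.583333 − 11.212963 ≈ -3.6296.

-3.6296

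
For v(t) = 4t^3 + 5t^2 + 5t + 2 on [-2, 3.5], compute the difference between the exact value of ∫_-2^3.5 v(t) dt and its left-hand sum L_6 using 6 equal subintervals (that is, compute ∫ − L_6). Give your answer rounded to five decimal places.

113.99769

Exact integral: ∫_-2^3.5 v(t) dt ≈ 250.4791667.
L_6 ≈ 136.4814815.
Error ≈ 250.4791667 − 136.4814815 ≈ 113.99769.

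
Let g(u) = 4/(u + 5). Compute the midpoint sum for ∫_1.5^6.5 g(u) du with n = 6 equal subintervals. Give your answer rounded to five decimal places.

Δu = (6.5 − 1.5)/6 = 5/6.
Midpoints: 23/12, 2.75, 43/12, 53/12, 5.25, 73/12.
g(23/12) = 48/83, g(2.75) = 16/31, g(43/12) = 48/103, g(53/12) = 48/113, g(5.25) = 16/41, g(73/12) = 48/133.
Sum = Δu · [g(23/12) + g(2.75) + g(43/12) + ...].
Sum ≈ 2.28032.

2.28032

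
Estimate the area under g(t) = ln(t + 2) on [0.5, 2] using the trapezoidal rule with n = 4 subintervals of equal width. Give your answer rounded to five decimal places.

Δt = (2 − 0.5)/4 = 0.375.
g(0.5) ≈ 0.91629, g(0.875) ≈ 1.05605, g(1.25) ≈ 1.17865, g(1.625) ≈ 1.28785, g(2) ≈ 1.38629.
T_4 = (Δt/2)·[g(t_0) + 2g(t_1) + 2g(t_2) + 2g(t_3) + g(t_4)].
Sum ≈ 1.75270.

1.75270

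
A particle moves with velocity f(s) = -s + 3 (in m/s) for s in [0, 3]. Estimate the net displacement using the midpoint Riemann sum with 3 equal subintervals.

Δs = (3 − 0)/3 = 1.
Midpoints: 0.5, 1.5, 2.5.
f(0.5) = 2.5, f(1.5) = 1.5, f(2.5) = 0.5.
Sum = Δs · [f(0.5) + f(1.5) + f(2.5)].
Sum = 4.5.

4.5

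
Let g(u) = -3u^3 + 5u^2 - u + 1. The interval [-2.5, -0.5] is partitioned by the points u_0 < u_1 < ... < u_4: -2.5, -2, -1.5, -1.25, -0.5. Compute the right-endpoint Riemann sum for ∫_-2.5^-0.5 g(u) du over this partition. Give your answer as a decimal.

Subinterval widths: 0.5, 0.5, 0.25, 0.75.
Right endpoints: -2, -1.5, -1.25, -0.5.
g(-2) = 47, g(-1.5) = 23.875, g(-1.25) = 15.921875, g(-0.5) = 3.125.
Sum = Σ Δu_i · g(u_i).
Sum = 41.76171875.

41.76171875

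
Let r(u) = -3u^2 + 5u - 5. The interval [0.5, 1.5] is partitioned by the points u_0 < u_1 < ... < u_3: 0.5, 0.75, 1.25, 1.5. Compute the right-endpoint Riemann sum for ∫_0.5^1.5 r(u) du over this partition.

-3.515625

Subinterval widths: 0.25, 0.5, 0.25.
Right endpoints: 0.75, 1.25, 1.5.
r(0.75) = -2.9375, r(1.25) = -3.4375, r(1.5) = -4.25.
Sum = Σ Δu_i · r(u_i).
Sum = -3.515625.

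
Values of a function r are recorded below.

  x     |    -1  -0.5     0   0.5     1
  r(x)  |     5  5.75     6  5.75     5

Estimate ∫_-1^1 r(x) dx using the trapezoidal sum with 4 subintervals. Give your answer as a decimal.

11.25

Δx = 0.5.
T_4 = (0.5/2)·[5 + 2·5.75 + 2·6 + 2·5.75 + 5] = 11.25.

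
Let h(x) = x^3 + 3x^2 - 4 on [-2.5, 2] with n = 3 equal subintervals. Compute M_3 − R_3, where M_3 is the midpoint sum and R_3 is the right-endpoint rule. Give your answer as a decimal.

M_3 = -2.0390625.
R_3 = 16.3125.
M_3 − R_3 = -18.3515625.

-18.3515625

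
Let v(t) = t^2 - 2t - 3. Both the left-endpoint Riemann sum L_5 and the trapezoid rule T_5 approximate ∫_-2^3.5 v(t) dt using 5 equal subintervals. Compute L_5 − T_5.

L_5 = -5.17.
T_5 = -6.6825.
L_5 − T_5 = 1.5125.

1.5125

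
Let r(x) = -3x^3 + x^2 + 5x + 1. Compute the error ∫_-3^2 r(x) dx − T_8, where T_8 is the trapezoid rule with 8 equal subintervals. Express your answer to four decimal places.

-1.7904

Exact integral: ∫_-3^2 r(x) dx ≈ 52.916667.
T_8 = 54.70703125.
Error ≈ 52.916667 − 54.70703125 ≈ -1.7904.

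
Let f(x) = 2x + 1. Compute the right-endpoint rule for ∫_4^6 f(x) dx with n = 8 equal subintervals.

22.5

Δx = (6 − 4)/8 = 0.25.
Right endpoints: 4.25, 4.5, 4.75, 5, 5.25, 5.5, 5.75, 6.
f(4.25) = 9.5, f(4.5) = 10, f(4.75) = 10.5, f(5) = 11, f(5.25) = 11.5, f(5.5) = 12, f(5.75) = 12.5, f(6) = 13.
Sum = Δx · [f(4.25) + f(4.5) + f(4.75) + ...].
Sum = 22.5.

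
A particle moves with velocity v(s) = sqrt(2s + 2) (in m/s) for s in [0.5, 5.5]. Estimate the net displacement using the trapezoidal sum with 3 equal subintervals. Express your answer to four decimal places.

13.8242

Δs = (5.5 − 0.5)/3 = 5/3.
v(0.5) ≈ 1.7321, v(13/6) ≈ 2.5166, v(23/6) ≈ 3.1091, v(5.5) ≈ 3.6056.
T_3 = (Δs/2)·[v(s_0) + 2v(s_1) + 2v(s_2) + v(s_3)].
Sum ≈ 13.8242.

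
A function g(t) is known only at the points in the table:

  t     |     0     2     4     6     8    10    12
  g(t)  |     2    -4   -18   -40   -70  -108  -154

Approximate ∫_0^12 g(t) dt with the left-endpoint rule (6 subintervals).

-476

Δt = 2.
Sum = 2·[2 + (-4) + (-18) + (-40) + (-70) + (-108)] = -476.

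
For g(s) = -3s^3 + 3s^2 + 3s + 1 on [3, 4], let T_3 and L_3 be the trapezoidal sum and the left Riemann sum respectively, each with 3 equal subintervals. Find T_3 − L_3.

T_3 ≈ -83.2777778.
L_3 ≈ -68.7777778.
T_3 − L_3 = -14.5.

-14.5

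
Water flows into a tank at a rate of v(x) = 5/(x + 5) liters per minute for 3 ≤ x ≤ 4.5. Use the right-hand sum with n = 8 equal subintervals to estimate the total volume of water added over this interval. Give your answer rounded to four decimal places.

Δx = (4.5 − 3)/8 = 0.1875.
Right endpoints: 3.1875, 3.375, 3.5625, 3.75, 3.9375, 4.125, 4.3125, 4.5.
v(3.1875) = 80/131, v(3.375) = 40/67, v(3.5625) = 80/137, v(3.75) = 4/7, v(3.9375) = 80/143, v(4.125) = 40/73, v(4.3125) = 80/149, v(4.5) = 10/19.
Sum = Δx · [v(3.1875) + v(3.375) + v(3.5625) + ...].
Sum ≈ 0.8501.

0.8501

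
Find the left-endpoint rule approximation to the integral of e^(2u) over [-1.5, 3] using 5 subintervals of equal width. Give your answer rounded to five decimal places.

Δu = (3 − (-1.5))/5 = 0.9.
Left endpoints: -1.5, -0.6, 0.3, 1.2, 2.1.
f(-1.5) ≈ 0.04979, f(-0.6) ≈ 0.30119, f(0.3) ≈ 1.82212, f(1.2) ≈ 11.02318, f(2.1) ≈ 66.68633.
Sum = Δu · [f(-1.5) + f(-0.6) + f(0.3) + f(1.2) + f(2.1)].
Sum ≈ 71.89435.

71.89435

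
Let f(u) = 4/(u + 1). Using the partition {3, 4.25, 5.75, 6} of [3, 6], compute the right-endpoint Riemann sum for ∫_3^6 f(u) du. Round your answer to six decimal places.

Subinterval widths: 1.25, 1.5, 0.25.
Right endpoints: 4.25, 5.75, 6.
f(4.25) = 16/21, f(5.75) = 16/27, f(6) = 4/7.
Sum = Σ Δu_i · f(u_i).
Sum ≈ 1.984127.

1.984127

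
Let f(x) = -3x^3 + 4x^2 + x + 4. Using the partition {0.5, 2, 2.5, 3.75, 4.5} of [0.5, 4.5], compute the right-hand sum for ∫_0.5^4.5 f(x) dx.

-266.34765625

Subinterval widths: 1.5, 0.5, 1.25, 0.75.
Right endpoints: 2, 2.5, 3.75, 4.5.
f(2) = -2, f(2.5) = -15.375, f(3.75) = -94.203125, f(4.5) = -183.875.
Sum = Σ Δx_i · f(x_i).
Sum = -266.34765625.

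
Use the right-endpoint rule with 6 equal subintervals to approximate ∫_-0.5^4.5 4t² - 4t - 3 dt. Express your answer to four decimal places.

93.9815

Δt = (4.5 − (-0.5))/6 = 5/6.
Right endpoints: 1/3, 7/6, 2, 17/6, 11/3, 4.5.
f(1/3) = -35/9, f(7/6) = -20/9, f(2) = 5, f(17/6) = 160/9, f(11/3) = 325/9, f(4.5) = 60.
Sum = Δt · [f(1/3) + f(7/6) + f(2) + ...].
Sum ≈ 93.9815.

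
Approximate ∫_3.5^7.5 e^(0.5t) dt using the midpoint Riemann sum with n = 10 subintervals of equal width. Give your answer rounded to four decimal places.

73.4105

Δt = (7.5 − 3.5)/10 = 0.4.
Midpoints: 3.7, 4.1, 4.5, 4.9, 5.3, 5.7, 6.1, 6.5, 6.9, 7.3.
f(3.7) ≈ 6.3598, f(4.1) ≈ 7.7679, f(4.5) ≈ 9.4877, f(4.9) ≈ 11.5883, f(5.3) ≈ 14.1540, f(5.7) ≈ 17.2878, f(6.1) ≈ 21.1153, f(6.5) ≈ 25.7903, f(6.9) ≈ 31.5004, f(7.3) ≈ 38.4747.
Sum = Δt · [f(3.7) + f(4.1) + f(4.5) + ...].
Sum ≈ 73.4105.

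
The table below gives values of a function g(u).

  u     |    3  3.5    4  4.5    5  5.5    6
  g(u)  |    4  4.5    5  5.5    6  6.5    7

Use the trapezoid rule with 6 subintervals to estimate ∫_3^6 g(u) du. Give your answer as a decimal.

16.5

Δu = 0.5.
T_6 = (0.5/2)·[4 + 2·4.5 + 2·5 + 2·5.5 + 2·6 + 2·6.5 + 7] = 16.5.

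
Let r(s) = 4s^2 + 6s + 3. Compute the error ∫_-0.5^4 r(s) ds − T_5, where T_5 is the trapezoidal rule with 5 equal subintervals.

-2.43

Exact integral: ∫_-0.5^4 r(s) ds = 146.25.
T_5 = 148.68.
Error = 146.25 − 148.68 = -2.43.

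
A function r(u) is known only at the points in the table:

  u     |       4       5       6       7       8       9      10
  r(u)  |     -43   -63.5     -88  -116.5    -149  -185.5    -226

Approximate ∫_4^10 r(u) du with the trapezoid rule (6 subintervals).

-737

Δu = 1.
T_6 = (1/2)·[(-43) + 2·(-63.5) + 2·(-88) + 2·(-116.5) + 2·(-149) + 2·(-185.5) + (-226)] = -737.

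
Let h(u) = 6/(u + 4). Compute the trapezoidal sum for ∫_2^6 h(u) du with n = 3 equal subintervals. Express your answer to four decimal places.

3.0807

Δu = (6 − 2)/3 = 4/3.
h(2) = 1, h(10/3) = 9/11, h(14/3) = 9/13, h(6) = 0.6.
T_3 = (Δu/2)·[h(u_0) + 2h(u_1) + 2h(u_2) + h(u_3)].
Sum ≈ 3.0807.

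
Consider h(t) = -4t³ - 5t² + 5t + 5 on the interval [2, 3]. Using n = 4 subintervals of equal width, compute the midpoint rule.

-78.984375

Δt = (3 − 2)/4 = 0.25.
Midpoints: 2.125, 2.375, 2.625, 2.875.
h(2.125) = -45.3359375, h(2.375) = -64.9140625, h(2.625) = -88.6796875, h(2.875) = -117.0078125.
Sum = Δt · [h(2.125) + h(2.375) + h(2.625) + h(2.875)].
Sum = -78.984375.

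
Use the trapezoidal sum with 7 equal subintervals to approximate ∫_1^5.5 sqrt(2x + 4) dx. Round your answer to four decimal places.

Δx = (5.5 − 1)/7 = 9/14.
f(1) ≈ 2.4495, f(23/14) ≈ 2.6992, f(16/7) ≈ 2.9277, f(41/14) ≈ 3.1396, f(25/7) ≈ 3.3381, f(59/14) ≈ 3.5254, f(34/7) ≈ 3.7033, f(5.5) ≈ 3.8730.
T_7 = (Δx/2)·[f(x_0) + 2f(x_1) + ... + 2f(x_{6}) + f(x_7)].
Sum ≈ 14.4608.

14.4608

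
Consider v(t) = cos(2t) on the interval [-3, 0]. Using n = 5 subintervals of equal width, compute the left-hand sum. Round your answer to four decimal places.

-0.1345

Δt = (0 − (-3))/5 = 0.6.
Left endpoints: -3, -2.4, -1.8, -1.2, -0.6.
v(-3) ≈ 0.9602, v(-2.4) ≈ 0.0875, v(-1.8) ≈ -0.8968, v(-1.2) ≈ -0.7374, v(-0.6) ≈ 0.3624.
Sum = Δt · [v(-3) + v(-2.4) + v(-1.8) + v(-1.2) + v(-0.6)].
Sum ≈ -0.1345.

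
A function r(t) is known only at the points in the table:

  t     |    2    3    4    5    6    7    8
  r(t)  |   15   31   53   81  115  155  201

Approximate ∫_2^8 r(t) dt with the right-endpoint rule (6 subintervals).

636

Δt = 1.
Sum = 1·[31 + 53 + 81 + 115 + 155 + 201] = 636.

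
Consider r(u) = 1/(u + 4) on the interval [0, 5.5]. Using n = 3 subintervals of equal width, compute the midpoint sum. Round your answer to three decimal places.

Δu = (5.5 − 0)/3 = 11/6.
Midpoints: 11/12, 2.75, 55/12.
r(11/12) = 12/59, r(2.75) = 4/27, r(55/12) = 12/103.
Sum = Δu · [r(11/12) + r(2.75) + r(55/12)].
Sum ≈ 0.858.

0.858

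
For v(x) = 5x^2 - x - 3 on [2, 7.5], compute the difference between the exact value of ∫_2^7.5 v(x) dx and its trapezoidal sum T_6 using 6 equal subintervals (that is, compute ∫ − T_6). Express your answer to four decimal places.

-3.8513

Exact integral: ∫_2^7.5 v(x) dx ≈ 647.166667.
T_6 ≈ 651.017940.
Error ≈ 647.166667 − 651.017940 ≈ -3.8513.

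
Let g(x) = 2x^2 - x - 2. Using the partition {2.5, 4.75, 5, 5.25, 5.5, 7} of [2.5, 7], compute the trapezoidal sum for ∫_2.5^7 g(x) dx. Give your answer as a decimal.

Subinterval widths: 2.25, 0.25, 0.25, 0.25, 1.5.
g(2.5) = 8, g(4.75) = 38.375, g(5) = 43, g(5.25) = 47.875, g(5.5) = 53, g(7) = 89.
On each subinterval the trapezoid contributes (Δx_i/2)·[g(x_{i-1}) + g(x_i)].
Sum = 192.8125.

192.8125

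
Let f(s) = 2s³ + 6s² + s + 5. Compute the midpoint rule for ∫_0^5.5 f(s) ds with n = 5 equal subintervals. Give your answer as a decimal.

820.428125

Δs = (5.5 − 0)/5 = 1.1.
Midpoints: 0.55, 1.65, 2.75, 3.85, 4.95.
f(0.55) = 7.69775, f(1.65) = 31.96925, f(2.75) = 94.71875, f(3.85) = 211.91825, f(4.95) = 399.53975.
Sum = Δs · [f(0.55) + f(1.65) + f(2.75) + f(3.85) + f(4.95)].
Sum = 820.428125.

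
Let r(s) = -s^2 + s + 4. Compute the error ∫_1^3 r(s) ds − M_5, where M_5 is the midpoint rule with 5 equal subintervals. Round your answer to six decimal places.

-0.026667

Exact integral: ∫_1^3 r(s) ds ≈ 3.33333333.
M_5 = 3.36.
Error ≈ 3.33333333 − 3.36 ≈ -0.026667.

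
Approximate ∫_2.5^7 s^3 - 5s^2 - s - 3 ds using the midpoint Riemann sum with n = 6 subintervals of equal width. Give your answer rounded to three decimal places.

8.033

Δs = (7 − 2.5)/6 = 0.75.
Midpoints: 2.875, 3.625, 4.375, 5.125, 5.875, 6.625.
f(2.875) = -12001/512, f(3.625) = -12643/512, f(4.375) = -9901/512, f(5.125) = -2479/512, f(5.875) = 10919/512, f(6.625) = 31589/512.
Sum = Δs · [f(2.875) + f(3.625) + f(4.375) + ...].
Sum ≈ 8.033.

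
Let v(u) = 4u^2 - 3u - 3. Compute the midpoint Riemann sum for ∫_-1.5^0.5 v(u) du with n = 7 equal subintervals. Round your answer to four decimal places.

Δu = (0.5 − (-1.5))/7 = 2/7.
Midpoints: -19/14, -15/14, -11/14, -0.5, -3/14, 1/14, 5/14.
v(-19/14) = 827/98, v(-15/14) = 471/98, v(-11/14) = 179/98, v(-0.5) = -0.5, v(-3/14) = -213/98, v(1/14) = -313/98, v(5/14) = -349/98.
Sum = Δu · [v(-19/14) + v(-15/14) + v(-11/14) + ...].
Sum ≈ 1.6122.

1.6122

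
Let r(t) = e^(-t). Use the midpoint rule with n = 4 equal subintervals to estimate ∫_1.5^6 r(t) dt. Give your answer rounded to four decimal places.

0.2094

Δt = (6 − 1.5)/4 = 1.125.
Midpoints: 2.0625, 3.1875, 4.3125, 5.4375.
r(2.0625) ≈ 0.1271, r(3.1875) ≈ 0.0413, r(4.3125) ≈ 0.0134, r(5.4375) ≈ 0.0044.
Sum = Δt · [r(2.0625) + r(3.1875) + r(4.3125) + r(5.4375)].
Sum ≈ 0.2094.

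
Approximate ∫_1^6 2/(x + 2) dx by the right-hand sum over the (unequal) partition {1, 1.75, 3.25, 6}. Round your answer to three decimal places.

Subinterval widths: 0.75, 1.5, 2.75.
Right endpoints: 1.75, 3.25, 6.
f(1.75) = 8/15, f(3.25) = 8/21, f(6) = 0.25.
Sum = Σ Δx_i · f(x_i).
Sum ≈ 1.659.

1.659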